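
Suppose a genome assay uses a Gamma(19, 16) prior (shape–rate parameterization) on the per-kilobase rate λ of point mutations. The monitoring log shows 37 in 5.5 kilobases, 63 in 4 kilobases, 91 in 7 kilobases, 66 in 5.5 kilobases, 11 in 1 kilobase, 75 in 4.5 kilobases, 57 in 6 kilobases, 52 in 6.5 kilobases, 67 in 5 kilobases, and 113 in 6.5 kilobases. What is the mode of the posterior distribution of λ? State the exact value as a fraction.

260/27

Total count: 37 + 63 + 91 + 66 + 11 + 75 + 57 + 52 + 67 + 113 = 632.
Total exposure: 5.5 + 4 + 7 + 5.5 + 1 + 4.5 + 6 + 6.5 + 5 + 6.5 = 51.5 kilobases.
Posterior: α' = 19 + 632 = 651, β' = 16 + 51.5 = 135/2.
Posterior mode = (α'−1)/β' = 650/(135/2) = 260/27.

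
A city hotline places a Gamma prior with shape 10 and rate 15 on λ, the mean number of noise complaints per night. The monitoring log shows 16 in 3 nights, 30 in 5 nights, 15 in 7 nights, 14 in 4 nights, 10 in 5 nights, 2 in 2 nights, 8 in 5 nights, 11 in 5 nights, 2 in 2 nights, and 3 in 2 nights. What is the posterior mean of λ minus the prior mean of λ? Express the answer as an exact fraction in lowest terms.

Total count: 16 + 30 + 15 + 14 + 10 + 2 + 8 + 11 + 2 + 3 = 111.
Total exposure: 3 + 5 + 7 + 4 + 5 + 2 + 5 + 5 + 2 + 2 = 40 nights.
Gamma(α, β) with Poisson data over total exposure Σt gives posterior Gamma(α+Σx, β+Σt) = Gamma(121, 55).
Posterior mean = 121/55 = 11/5; prior mean = 10/15 = 2/3. Difference = 11/5 − 2/3 = 23/15.

23/15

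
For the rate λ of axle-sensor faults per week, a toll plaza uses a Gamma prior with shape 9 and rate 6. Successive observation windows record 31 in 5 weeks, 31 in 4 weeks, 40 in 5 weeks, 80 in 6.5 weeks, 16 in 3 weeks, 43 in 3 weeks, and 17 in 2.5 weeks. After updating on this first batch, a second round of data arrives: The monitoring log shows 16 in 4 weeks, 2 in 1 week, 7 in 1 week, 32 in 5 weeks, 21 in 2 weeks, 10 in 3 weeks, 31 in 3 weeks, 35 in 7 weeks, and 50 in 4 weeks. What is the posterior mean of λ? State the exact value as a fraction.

Total count: 31 + 31 + 40 + 80 + 16 + 43 + 17 = 258.
Total exposure: 5 + 4 + 5 + 6.5 + 3 + 3 + 2.5 = 29 weeks.
After the first batch: Gamma(9 + 258, 6 + 29) = Gamma(267, 35).
Total count: 16 + 2 + 7 + 32 + 21 + 10 + 31 + 35 + 50 = 204.
Total exposure: 4 + 1 + 1 + 5 + 2 + 3 + 3 + 7 + 4 = 30 weeks.
After the second batch: Gamma(267 + 204, 35 + 30) = Gamma(471, 65).
Posterior mean = α'/β' = 471/65.

471/65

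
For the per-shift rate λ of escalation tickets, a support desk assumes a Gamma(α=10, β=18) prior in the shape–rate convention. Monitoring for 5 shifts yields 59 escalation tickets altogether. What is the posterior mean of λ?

Total count 59 over total exposure 5 shifts.
Gamma(α, β) with Poisson data over total exposure Σt gives posterior Gamma(α+Σx, β+Σt) = Gamma(69, 23).
Posterior mean = α'/β' = 69/23 = 3.

3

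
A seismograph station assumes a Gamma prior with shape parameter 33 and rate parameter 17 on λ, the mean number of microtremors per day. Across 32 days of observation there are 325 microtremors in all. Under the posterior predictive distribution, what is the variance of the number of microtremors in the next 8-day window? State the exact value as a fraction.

163248/2401

Total count 325 over total exposure 32 days.
Conjugate update: add total count to the shape and total exposure to the rate, giving Gamma(358, 49).
The posterior predictive for a window of length T is Negative Binomial with variance T·α'·(β'+T)/β'² = 8·358·57/2401 = 163248/2401.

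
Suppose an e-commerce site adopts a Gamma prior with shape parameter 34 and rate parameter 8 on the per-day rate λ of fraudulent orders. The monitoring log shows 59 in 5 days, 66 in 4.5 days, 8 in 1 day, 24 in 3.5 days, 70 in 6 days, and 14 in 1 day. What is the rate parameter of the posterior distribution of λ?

Total count: 59 + 66 + 8 + 24 + 70 + 14 = 241.
Total exposure: 5 + 4.5 + 1 + 3.5 + 6 + 1 = 21 days.
Gamma(α, β) with Poisson data over total exposure Σt gives posterior Gamma(α+Σx, β+Σt) = Gamma(275, 29).

29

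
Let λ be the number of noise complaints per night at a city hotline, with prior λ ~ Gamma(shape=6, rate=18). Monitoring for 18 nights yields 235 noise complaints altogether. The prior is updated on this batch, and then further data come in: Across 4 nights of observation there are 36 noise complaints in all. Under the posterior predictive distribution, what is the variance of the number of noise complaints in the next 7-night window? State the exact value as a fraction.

91133/1600

Total count 235 over total exposure 18 nights.
After the first batch: Gamma(6 + 235, 18 + 18) = Gamma(241, 36).
Total count 36 over total exposure 4 nights.
After the second batch: Gamma(241 + 36, 36 + 4) = Gamma(277, 40).
The posterior predictive for a window of length T is Negative Binomial with variance T·α'·(β'+T)/β'² = 7·277·47/1600 = 91133/1600.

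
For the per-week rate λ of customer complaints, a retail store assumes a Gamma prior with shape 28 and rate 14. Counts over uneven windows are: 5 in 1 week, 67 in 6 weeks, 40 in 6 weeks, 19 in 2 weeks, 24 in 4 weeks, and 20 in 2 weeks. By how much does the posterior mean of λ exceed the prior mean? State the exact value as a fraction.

19/5

Total count: 5 + 67 + 40 + 19 + 24 + 20 = 175.
Total exposure: 1 + 6 + 6 + 2 + 4 + 2 = 21 weeks.
Conjugate update: add total count to the shape and total exposure to the rate, giving Gamma(203, 35).
Posterior mean = 203/35 = 29/5; prior mean = 28/14 = 2. Difference = 29/5 − 2 = 19/5.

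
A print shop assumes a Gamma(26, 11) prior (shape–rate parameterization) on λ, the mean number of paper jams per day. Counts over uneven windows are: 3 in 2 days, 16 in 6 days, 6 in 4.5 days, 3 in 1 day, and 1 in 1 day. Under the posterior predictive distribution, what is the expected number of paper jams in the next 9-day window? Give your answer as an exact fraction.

Total count: 3 + 16 + 6 + 3 + 1 = 29.
Total exposure: 2 + 6 + 4.5 + 1 + 1 = 14.5 days.
Posterior: α' = 26 + 29 = 55, β' = 11 + 14.5 = 51/2.
Predictive mean over a 9-day window = T·E[λ|data] = 9·55/(51/2) = 330/17.

330/17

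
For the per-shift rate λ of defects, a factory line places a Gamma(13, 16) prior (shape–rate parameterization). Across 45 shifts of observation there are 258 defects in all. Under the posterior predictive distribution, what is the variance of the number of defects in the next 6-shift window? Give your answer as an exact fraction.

108942/3721

Total count 258 over total exposure 45 shifts.
Posterior: α' = 13 + 258 = 271, β' = 16 + 45 = 61.
The posterior predictive for a window of length T is Negative Binomial with variance T·α'·(β'+T)/β'² = 6·271·67/3721 = 108942/3721.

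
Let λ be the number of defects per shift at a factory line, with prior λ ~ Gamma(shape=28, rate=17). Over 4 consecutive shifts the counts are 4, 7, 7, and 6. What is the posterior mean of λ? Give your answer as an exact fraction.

52/21

Total count: 4 + 7 + 7 + 6 = 24.
Total exposure: 4 shifts.
By Gamma–Poisson conjugacy, the posterior is Gamma(α + Σx, β + Σt) = Gamma(28 + 24, 17 + 4) = Gamma(52, 21).
Posterior mean = α'/β' = 52/21.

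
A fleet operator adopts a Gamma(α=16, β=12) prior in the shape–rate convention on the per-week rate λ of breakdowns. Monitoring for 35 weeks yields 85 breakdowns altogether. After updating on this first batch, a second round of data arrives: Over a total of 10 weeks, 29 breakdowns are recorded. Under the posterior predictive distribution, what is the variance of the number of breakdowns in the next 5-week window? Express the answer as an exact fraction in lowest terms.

40300/3249

Total count 85 over total exposure 35 weeks.
After the first batch: Gamma(16 + 85, 12 + 35) = Gamma(101, 47).
Total count 29 over total exposure 10 weeks.
After the second batch: Gamma(101 + 29, 47 + 10) = Gamma(130, 57).
The posterior predictive for a window of length T is Negative Binomial with variance T·α'·(β'+T)/β'² = 5·130·62/3249 = 40300/3249.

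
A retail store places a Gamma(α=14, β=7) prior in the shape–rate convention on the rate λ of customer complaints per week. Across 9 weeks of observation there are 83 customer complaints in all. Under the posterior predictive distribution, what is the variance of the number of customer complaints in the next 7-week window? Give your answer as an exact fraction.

15617/256

Total count 83 over total exposure 9 weeks.
Gamma(α, β) with Poisson data over total exposure Σt gives posterior Gamma(α+Σx, β+Σt) = Gamma(97, 16).
The posterior predictive for a window of length T is Negative Binomial with variance T·α'·(β'+T)/β'² = 7·97·23/256 = 15617/256.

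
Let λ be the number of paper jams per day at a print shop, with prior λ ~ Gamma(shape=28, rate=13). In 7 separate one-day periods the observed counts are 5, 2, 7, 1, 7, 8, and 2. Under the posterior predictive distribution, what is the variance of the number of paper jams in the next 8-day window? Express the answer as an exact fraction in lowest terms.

Total count: 5 + 2 + 7 + 1 + 7 + 8 + 2 = 32.
Total exposure: 7 days.
Gamma(α, β) with Poisson data over total exposure Σt gives posterior Gamma(α+Σx, β+Σt) = Gamma(60, 20).
The posterior predictive for a window of length T is Negative Binomial with variance T·α'·(β'+T)/β'² = 8·60·28/400 = 168/5.

168/5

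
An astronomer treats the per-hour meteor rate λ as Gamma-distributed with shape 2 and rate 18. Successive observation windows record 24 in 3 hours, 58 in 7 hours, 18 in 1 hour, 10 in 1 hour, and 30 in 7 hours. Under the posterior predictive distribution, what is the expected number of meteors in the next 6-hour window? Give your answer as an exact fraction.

852/37

Total count: 24 + 58 + 18 + 10 + 30 = 140.
Total exposure: 3 + 7 + 1 + 1 + 7 = 19 hours.
Conjugate update: add total count to the shape and total exposure to the rate, giving Gamma(142, 37).
Predictive mean over a 6-hour window = T·E[λ|data] = 6·142/37 = 852/37.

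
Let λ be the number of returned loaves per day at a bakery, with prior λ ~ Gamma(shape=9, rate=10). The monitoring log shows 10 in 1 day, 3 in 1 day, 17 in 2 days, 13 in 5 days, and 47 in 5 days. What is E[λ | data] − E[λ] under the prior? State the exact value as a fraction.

Total count: 10 + 3 + 17 + 13 + 47 = 90.
Total exposure: 1 + 1 + 2 + 5 + 5 = 14 days.
Conjugate update: add total count to the shape and total exposure to the rate, giving Gamma(99, 24).
Posterior mean = 99/24 = 33/8; prior mean = 9/10 = 9/10. Difference = 33/8 − 9/10 = 129/40.

129/40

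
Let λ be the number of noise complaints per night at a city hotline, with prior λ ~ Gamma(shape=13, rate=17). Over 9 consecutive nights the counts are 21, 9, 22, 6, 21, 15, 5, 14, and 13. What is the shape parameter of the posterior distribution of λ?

139

Total count: 21 + 9 + 22 + 6 + 21 + 15 + 5 + 14 + 13 = 126.
Total exposure: 9 nights.
Gamma(α, β) with Poisson data over total exposure Σt gives posterior Gamma(α+Σx, β+Σt) = Gamma(139, 26).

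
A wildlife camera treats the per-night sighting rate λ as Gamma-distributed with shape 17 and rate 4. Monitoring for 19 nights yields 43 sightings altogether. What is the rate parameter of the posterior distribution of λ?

23

Total count 43 over total exposure 19 nights.
By Gamma–Poisson conjugacy, the posterior is Gamma(α + Σx, β + Σt) = Gamma(17 + 43, 4 + 19) = Gamma(60, 23).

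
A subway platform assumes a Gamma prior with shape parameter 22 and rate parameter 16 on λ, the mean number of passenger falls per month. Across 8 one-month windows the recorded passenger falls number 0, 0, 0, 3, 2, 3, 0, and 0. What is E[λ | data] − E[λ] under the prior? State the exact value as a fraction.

-1/8

Total count: 0 + 0 + 0 + 3 + 2 + 3 + 0 + 0 = 8.
Total exposure: 8 months.
Posterior: α' = 22 + 8 = 30, β' = 16 + 8 = 24.
Posterior mean = 30/24 = 5/4; prior mean = 22/16 = 11/8. Difference = 5/4 − 11/8 = -1/8.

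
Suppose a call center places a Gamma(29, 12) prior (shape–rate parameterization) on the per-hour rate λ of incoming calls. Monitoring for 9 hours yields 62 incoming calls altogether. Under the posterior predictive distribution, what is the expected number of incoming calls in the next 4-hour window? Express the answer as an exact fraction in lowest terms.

52/3

Total count 62 over total exposure 9 hours.
By Gamma–Poisson conjugacy, the posterior is Gamma(α + Σx, β + Σt) = Gamma(29 + 62, 12 + 9) = Gamma(91, 21).
Predictive mean over a 4-hour window = T·E[λ|data] = 4·91/21 = 52/3.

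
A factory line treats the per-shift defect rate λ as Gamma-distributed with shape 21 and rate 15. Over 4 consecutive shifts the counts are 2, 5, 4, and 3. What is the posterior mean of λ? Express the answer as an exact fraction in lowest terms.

Total count: 2 + 5 + 4 + 3 = 14.
Total exposure: 4 shifts.
The Gamma prior is conjugate for the Poisson rate, so λ | data ~ Gamma(21+14, 15+4) = Gamma(35, 19).
Posterior mean = α'/β' = 35/19.

35/19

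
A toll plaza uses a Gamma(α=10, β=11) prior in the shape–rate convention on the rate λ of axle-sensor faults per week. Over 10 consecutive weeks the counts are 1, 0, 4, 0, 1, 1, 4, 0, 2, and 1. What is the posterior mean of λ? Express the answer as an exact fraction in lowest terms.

8/7

Total count: 1 + 0 + 4 + 0 + 1 + 1 + 4 + 0 + 2 + 1 = 14.
Total exposure: 10 weeks.
Posterior: α' = 10 + 14 = 24, β' = 11 + 10 = 21.
Posterior mean = α'/β' = 24/21 = 8/7.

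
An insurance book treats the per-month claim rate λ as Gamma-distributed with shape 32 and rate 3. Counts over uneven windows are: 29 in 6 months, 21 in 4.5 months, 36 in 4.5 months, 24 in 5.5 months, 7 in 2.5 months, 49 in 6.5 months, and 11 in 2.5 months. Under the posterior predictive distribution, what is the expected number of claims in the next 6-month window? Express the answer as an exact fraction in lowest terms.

1254/35

Total count: 29 + 21 + 36 + 24 + 7 + 49 + 11 = 177.
Total exposure: 6 + 4.5 + 4.5 + 5.5 + 2.5 + 6.5 + 2.5 = 32 months.
By Gamma–Poisson conjugacy, the posterior is Gamma(α + Σx, β + Σt) = Gamma(32 + 177, 3 + 32) = Gamma(209, 35).
Predictive mean over a 6-month window = T·E[λ|data] = 6·209/35 = 1254/35.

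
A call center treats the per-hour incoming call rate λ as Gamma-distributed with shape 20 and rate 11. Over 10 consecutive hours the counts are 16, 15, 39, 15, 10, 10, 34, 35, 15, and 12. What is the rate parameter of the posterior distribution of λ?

21

Total count: 16 + 15 + 39 + 15 + 10 + 10 + 34 + 35 + 15 + 12 = 201.
Total exposure: 10 hours.
The Gamma prior is conjugate for the Poisson rate, so λ | data ~ Gamma(20+201, 11+10) = Gamma(221, 21).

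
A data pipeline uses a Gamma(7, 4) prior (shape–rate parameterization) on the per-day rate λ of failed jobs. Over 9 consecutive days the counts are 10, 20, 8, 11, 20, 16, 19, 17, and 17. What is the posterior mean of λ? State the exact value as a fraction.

145/13

Total count: 10 + 20 + 8 + 11 + 20 + 16 + 19 + 17 + 17 = 138.
Total exposure: 9 days.
Conjugate update: add total count to the shape and total exposure to the rate, giving Gamma(145, 13).
Posterior mean = α'/β' = 145/13.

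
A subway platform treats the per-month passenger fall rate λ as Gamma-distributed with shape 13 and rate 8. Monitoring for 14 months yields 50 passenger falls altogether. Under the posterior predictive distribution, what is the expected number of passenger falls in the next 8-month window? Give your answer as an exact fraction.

252/11

Total count 50 over total exposure 14 months.
Conjugate update: add total count to the shape and total exposure to the rate, giving Gamma(63, 22).
Predictive mean over an 8-month window = T·E[λ|data] = 8·63/22 = 252/11.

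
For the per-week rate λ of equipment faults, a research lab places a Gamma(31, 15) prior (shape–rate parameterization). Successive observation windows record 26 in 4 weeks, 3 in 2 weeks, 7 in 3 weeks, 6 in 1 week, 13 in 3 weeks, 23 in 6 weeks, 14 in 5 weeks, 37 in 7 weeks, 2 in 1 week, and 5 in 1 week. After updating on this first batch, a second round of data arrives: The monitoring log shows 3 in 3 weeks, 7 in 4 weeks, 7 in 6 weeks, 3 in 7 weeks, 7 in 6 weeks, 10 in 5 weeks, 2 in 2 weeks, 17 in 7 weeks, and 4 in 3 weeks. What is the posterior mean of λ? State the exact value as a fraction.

227/91

Total count: 26 + 3 + 7 + 6 + 13 + 23 + 14 + 37 + 2 + 5 = 136.
Total exposure: 4 + 2 + 3 + 1 + 3 + 6 + 5 + 7 + 1 + 1 = 33 weeks.
After the first batch: Gamma(31 + 136, 15 + 33) = Gamma(167, 48).
Total count: 3 + 7 + 7 + 3 + 7 + 10 + 2 + 17 + 4 = 60.
Total exposure: 3 + 4 + 6 + 7 + 6 + 5 + 2 + 7 + 3 = 43 weeks.
After the second batch: Gamma(167 + 60, 48 + 43) = Gamma(227, 91).
Posterior mean = α'/β' = 227/91.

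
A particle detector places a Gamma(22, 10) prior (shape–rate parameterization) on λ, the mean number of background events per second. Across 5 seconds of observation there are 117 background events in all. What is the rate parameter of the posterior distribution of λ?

15

Total count 117 over total exposure 5 seconds.
Gamma(α, β) with Poisson data over total exposure Σt gives posterior Gamma(α+Σx, β+Σt) = Gamma(139, 15).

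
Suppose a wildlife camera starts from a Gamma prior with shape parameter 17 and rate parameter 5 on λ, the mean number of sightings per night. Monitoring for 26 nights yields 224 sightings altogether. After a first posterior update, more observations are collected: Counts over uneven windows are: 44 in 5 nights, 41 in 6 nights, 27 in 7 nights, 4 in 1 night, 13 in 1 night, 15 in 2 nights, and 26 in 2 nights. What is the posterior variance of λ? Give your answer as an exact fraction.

411/3025

Total count 224 over total exposure 26 nights.
After the first batch: Gamma(17 + 224, 5 + 26) = Gamma(241, 31).
Total count: 44 + 41 + 27 + 4 + 13 + 15 + 26 = 170.
Total exposure: 5 + 6 + 7 + 1 + 1 + 2 + 2 = 24 nights.
After the second batch: Gamma(241 + 170, 31 + 24) = Gamma(411, 55).
Posterior variance = α'/β'² = 411/3025.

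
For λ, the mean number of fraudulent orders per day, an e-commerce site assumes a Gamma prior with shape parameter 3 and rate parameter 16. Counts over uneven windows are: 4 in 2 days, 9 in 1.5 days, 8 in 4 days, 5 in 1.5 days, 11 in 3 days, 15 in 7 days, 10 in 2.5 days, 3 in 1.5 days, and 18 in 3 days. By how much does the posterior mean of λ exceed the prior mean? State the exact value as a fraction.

Total count: 4 + 9 + 8 + 5 + 11 + 15 + 10 + 3 + 18 = 83.
Total exposure: 2 + 1.5 + 4 + 1.5 + 3 + 7 + 2.5 + 1.5 + 3 = 26 days.
Posterior: α' = 3 + 83 = 86, β' = 16 + 26 = 42.
Posterior mean = 86/42 = 43/21; prior mean = 3/16 = 3/16. Difference = 43/21 − 3/16 = 625/336.

625/336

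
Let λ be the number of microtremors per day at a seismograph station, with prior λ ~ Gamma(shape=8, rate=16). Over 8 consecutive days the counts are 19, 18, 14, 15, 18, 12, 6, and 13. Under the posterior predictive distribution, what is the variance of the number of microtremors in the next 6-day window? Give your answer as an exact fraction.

Total count: 19 + 18 + 14 + 15 + 18 + 12 + 6 + 13 = 115.
Total exposure: 8 days.
Gamma(α, β) with Poisson data over total exposure Σt gives posterior Gamma(α+Σx, β+Σt) = Gamma(123, 24).
The posterior predictive for a window of length T is Negative Binomial with variance T·α'·(β'+T)/β'² = 6·123·30/576 = 615/16.

615/16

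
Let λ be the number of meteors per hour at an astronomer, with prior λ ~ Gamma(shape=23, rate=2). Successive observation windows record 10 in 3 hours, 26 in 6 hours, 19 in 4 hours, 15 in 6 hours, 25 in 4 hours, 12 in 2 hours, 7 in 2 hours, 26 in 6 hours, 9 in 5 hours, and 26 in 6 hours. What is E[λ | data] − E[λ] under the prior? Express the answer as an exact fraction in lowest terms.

Total count: 10 + 26 + 19 + 15 + 25 + 12 + 7 + 26 + 9 + 26 = 175.
Total exposure: 3 + 6 + 4 + 6 + 4 + 2 + 2 + 6 + 5 + 6 = 44 hours.
The Gamma prior is conjugate for the Poisson rate, so λ | data ~ Gamma(23+175, 2+44) = Gamma(198, 46).
Posterior mean = 198/46 = 99/23; prior mean = 23/2 = 23/2. Difference = 99/23 − 23/2 = -331/46.

-331/46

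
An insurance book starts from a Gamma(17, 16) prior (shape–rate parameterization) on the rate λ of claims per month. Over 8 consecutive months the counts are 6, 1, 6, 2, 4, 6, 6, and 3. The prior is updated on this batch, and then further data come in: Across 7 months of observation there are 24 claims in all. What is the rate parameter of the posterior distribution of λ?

Total count: 6 + 1 + 6 + 2 + 4 + 6 + 6 + 3 = 34.
Total exposure: 8 months.
After the first batch: Gamma(17 + 34, 16 + 8) = Gamma(51, 24).
Total count 24 over total exposure 7 months.
After the second batch: Gamma(51 + 24, 24 + 7) = Gamma(75, 31).

31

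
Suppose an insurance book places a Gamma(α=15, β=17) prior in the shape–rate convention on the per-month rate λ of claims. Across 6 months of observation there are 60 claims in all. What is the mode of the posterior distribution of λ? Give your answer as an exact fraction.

Total count 60 over total exposure 6 months.
Posterior: α' = 15 + 60 = 75, β' = 17 + 6 = 23.
Posterior mode = (α'−1)/β' = 74/23.

74/23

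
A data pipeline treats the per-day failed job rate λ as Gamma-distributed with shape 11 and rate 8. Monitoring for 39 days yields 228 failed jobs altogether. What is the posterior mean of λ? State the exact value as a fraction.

239/47

Total count 228 over total exposure 39 days.
The Gamma prior is conjugate for the Poisson rate, so λ | data ~ Gamma(11+228, 8+39) = Gamma(239, 47).
Posterior mean = α'/β' = 239/47.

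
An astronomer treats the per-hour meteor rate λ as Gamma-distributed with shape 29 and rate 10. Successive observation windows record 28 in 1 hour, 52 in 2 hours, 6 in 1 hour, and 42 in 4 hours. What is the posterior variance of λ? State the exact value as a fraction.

Total count: 28 + 52 + 6 + 42 = 128.
Total exposure: 1 + 2 + 1 + 4 = 8 hours.
Gamma(α, β) with Poisson data over total exposure Σt gives posterior Gamma(α+Σx, β+Σt) = Gamma(157, 18).
Posterior variance = α'/β'² = 157/324.

157/324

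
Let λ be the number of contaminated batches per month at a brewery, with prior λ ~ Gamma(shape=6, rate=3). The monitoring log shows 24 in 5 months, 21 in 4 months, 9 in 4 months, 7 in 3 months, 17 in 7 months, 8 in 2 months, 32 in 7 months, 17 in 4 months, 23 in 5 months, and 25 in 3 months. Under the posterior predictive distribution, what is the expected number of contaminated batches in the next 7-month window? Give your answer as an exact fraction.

Total count: 24 + 21 + 9 + 7 + 17 + 8 + 32 + 17 + 23 + 25 = 183.
Total exposure: 5 + 4 + 4 + 3 + 7 + 2 + 7 + 4 + 5 + 3 = 44 months.
Gamma(α, β) with Poisson data over total exposure Σt gives posterior Gamma(α+Σx, β+Σt) = Gamma(189, 47).
Predictive mean over a 7-month window = T·E[λ|data] = 7·189/47 = 1323/47.

1323/47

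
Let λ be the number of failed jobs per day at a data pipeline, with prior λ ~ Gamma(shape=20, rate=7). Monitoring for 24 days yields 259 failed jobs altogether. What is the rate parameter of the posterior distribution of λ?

Total count 259 over total exposure 24 days.
Gamma(α, β) with Poisson data over total exposure Σt gives posterior Gamma(α+Σx, β+Σt) = Gamma(279, 31).

31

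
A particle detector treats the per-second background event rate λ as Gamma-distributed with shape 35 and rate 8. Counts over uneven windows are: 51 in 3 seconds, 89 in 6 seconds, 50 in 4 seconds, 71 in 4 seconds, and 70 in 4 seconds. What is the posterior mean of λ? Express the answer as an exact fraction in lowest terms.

366/29

Total count: 51 + 89 + 50 + 71 + 70 = 331.
Total exposure: 3 + 6 + 4 + 4 + 4 = 21 seconds.
Conjugate update: add total count to the shape and total exposure to the rate, giving Gamma(366, 29).
Posterior mean = α'/β' = 366/29.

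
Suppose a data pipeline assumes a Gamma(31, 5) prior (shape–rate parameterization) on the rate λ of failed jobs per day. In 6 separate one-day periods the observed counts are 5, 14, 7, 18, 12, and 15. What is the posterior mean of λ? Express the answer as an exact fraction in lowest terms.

102/11

Total count: 5 + 14 + 7 + 18 + 12 + 15 = 71.
Total exposure: 6 days.
Conjugate update: add total count to the shape and total exposure to the rate, giving Gamma(102, 11).
Posterior mean = α'/β' = 102/11.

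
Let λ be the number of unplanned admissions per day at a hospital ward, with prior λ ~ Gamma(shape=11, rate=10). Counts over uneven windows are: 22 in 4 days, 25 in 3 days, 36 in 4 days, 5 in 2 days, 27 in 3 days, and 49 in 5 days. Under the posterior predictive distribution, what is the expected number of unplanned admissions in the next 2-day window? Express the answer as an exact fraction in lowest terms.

350/31

Total count: 22 + 25 + 36 + 5 + 27 + 49 = 164.
Total exposure: 4 + 3 + 4 + 2 + 3 + 5 = 21 days.
Gamma(α, β) with Poisson data over total exposure Σt gives posterior Gamma(α+Σx, β+Σt) = Gamma(175, 31).
Predictive mean over a 2-day window = T·E[λ|data] = 2·175/31 = 350/31.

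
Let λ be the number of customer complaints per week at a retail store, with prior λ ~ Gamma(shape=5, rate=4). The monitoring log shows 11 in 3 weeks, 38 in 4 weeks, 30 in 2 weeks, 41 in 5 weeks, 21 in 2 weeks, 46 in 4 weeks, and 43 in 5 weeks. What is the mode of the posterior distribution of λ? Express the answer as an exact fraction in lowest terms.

234/29

Total count: 11 + 38 + 30 + 41 + 21 + 46 + 43 = 230.
Total exposure: 3 + 4 + 2 + 5 + 2 + 4 + 5 = 25 weeks.
Posterior: α' = 5 + 230 = 235, β' = 4 + 25 = 29.
Posterior mode = (α'−1)/β' = 234/29.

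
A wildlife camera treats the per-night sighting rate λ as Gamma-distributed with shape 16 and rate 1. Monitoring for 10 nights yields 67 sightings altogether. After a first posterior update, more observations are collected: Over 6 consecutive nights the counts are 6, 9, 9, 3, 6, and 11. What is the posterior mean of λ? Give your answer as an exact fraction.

127/17

Total count 67 over total exposure 10 nights.
After the first batch: Gamma(16 + 67, 1 + 10) = Gamma(83, 11).
Total count: 6 + 9 + 9 + 3 + 6 + 11 = 44.
Total exposure: 6 nights.
After the second batch: Gamma(83 + 44, 11 + 6) = Gamma(127, 17).
Posterior mean = α'/β' = 127/17.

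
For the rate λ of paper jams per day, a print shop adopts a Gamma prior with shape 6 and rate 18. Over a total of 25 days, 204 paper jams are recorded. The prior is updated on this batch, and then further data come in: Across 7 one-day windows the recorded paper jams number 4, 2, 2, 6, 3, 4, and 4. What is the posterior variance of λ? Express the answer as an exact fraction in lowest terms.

47/500

Total count 204 over total exposure 25 days.
After the first batch: Gamma(6 + 204, 18 + 25) = Gamma(210, 43).
Total count: 4 + 2 + 2 + 6 + 3 + 4 + 4 = 25.
Total exposure: 7 days.
After the second batch: Gamma(210 + 25, 43 + 7) = Gamma(235, 50).
Posterior variance = α'/β'² = 235/2500 = 47/500.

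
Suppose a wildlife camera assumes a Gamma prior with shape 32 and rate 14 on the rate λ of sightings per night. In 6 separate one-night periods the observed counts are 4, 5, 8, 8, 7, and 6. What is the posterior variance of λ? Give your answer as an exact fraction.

Total count: 4 + 5 + 8 + 8 + 7 + 6 = 38.
Total exposure: 6 nights.
Posterior: α' = 32 + 38 = 70, β' = 14 + 6 = 20.
Posterior variance = α'/β'² = 70/400 = 7/40.

7/40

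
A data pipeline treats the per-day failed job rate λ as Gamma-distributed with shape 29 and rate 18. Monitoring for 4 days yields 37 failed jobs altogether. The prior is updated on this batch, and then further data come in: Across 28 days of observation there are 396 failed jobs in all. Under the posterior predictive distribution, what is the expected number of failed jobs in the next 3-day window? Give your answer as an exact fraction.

Total count 37 over total exposure 4 days.
After the first batch: Gamma(29 + 37, 18 + 4) = Gamma(66, 22).
Total count 396 over total exposure 28 days.
After the second batch: Gamma(66 + 396, 22 + 28) = Gamma(462, 50).
Predictive mean over a 3-day window = T·E[λ|data] = 3·462/50 = 693/25.

693/25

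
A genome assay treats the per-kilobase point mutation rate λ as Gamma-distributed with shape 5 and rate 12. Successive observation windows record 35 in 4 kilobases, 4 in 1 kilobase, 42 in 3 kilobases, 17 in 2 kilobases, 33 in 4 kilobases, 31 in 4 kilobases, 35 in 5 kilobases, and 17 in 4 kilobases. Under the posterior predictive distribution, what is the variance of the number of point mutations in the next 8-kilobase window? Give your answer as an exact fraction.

Total count: 35 + 4 + 42 + 17 + 33 + 31 + 35 + 17 = 214.
Total exposure: 4 + 1 + 3 + 2 + 4 + 4 + 5 + 4 = 27 kilobases.
The Gamma prior is conjugate for the Poisson rate, so λ | data ~ Gamma(5+214, 12+27) = Gamma(219, 39).
The posterior predictive for a window of length T is Negative Binomial with variance T·α'·(β'+T)/β'² = 8·219·47/1521 = 27448/507.

27448/507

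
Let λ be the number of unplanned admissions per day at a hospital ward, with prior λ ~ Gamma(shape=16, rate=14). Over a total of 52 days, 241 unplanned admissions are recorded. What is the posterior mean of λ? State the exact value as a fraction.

257/66

Total count 241 over total exposure 52 days.
Conjugate update: add total count to the shape and total exposure to the rate, giving Gamma(257, 66).
Posterior mean = α'/β' = 257/66.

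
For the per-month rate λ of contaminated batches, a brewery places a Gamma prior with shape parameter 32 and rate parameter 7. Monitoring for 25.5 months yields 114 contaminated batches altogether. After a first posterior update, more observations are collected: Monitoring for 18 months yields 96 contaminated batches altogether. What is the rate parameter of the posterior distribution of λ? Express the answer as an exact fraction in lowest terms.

Total count 114 over total exposure 25.5 months.
After the first batch: Gamma(32 + 114, 7 + 25.5) = Gamma(146, 65/2).
Total count 96 over total exposure 18 months.
After the second batch: Gamma(146 + 96, 65/2 + 18) = Gamma(242, 101/2).

101/2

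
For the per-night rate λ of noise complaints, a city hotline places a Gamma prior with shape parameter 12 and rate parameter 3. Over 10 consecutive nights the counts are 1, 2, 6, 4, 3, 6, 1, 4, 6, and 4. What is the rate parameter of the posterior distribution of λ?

Total count: 1 + 2 + 6 + 4 + 3 + 6 + 1 + 4 + 6 + 4 = 37.
Total exposure: 10 nights.
By Gamma–Poisson conjugacy, the posterior is Gamma(α + Σx, β + Σt) = Gamma(12 + 37, 3 + 10) = Gamma(49, 13).

13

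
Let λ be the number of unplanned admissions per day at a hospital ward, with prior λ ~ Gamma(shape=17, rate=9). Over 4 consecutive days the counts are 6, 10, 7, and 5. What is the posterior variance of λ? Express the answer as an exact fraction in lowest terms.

45/169

Total count: 6 + 10 + 7 + 5 = 28.
Total exposure: 4 days.
By Gamma–Poisson conjugacy, the posterior is Gamma(α + Σx, β + Σt) = Gamma(17 + 28, 9 + 4) = Gamma(45, 13).
Posterior variance = α'/β'² = 45/169.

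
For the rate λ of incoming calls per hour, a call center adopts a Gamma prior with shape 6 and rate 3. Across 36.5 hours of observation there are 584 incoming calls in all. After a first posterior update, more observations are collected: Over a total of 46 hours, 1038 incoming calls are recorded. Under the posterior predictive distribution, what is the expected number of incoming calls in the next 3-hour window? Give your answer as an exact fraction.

3256/57

Total count 584 over total exposure 36.5 hours.
After the first batch: Gamma(6 + 584, 3 + 36.5) = Gamma(590, 79/2).
Total count 1038 over total exposure 46 hours.
After the second batch: Gamma(590 + 1038, 79/2 + 46) = Gamma(1628, 171/2).
Predictive mean over a 3-hour window = T·E[λ|data] = 3·1628/(171/2) = 3256/57.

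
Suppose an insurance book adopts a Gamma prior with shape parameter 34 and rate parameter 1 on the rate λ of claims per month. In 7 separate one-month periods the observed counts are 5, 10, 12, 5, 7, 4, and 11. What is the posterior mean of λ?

11

Total count: 5 + 10 + 12 + 5 + 7 + 4 + 11 = 54.
Total exposure: 7 months.
Gamma(α, β) with Poisson data over total exposure Σt gives posterior Gamma(α+Σx, β+Σt) = Gamma(88, 8).
Posterior mean = α'/β' = 88/8 = 11.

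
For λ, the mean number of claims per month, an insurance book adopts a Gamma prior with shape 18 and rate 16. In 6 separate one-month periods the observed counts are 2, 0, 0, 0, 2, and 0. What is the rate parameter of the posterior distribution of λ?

Total count: 2 + 0 + 0 + 0 + 2 + 0 = 4.
Total exposure: 6 months.
By Gamma–Poisson conjugacy, the posterior is Gamma(α + Σx, β + Σt) = Gamma(18 + 4, 16 + 6) = Gamma(22, 22).

22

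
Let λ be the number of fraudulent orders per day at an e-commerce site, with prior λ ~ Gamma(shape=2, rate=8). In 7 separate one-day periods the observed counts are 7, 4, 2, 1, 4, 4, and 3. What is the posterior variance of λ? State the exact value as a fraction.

Total count: 7 + 4 + 2 + 1 + 4 + 4 + 3 = 25.
Total exposure: 7 days.
The Gamma prior is conjugate for the Poisson rate, so λ | data ~ Gamma(2+25, 8+7) = Gamma(27, 15).
Posterior variance = α'/β'² = 27/225 = 3/25.

3/25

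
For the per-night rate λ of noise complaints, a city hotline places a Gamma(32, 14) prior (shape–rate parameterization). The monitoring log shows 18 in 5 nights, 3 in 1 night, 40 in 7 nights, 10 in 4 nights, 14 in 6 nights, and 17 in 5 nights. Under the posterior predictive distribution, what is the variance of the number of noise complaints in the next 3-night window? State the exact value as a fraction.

1005/98

Total count: 18 + 3 + 40 + 10 + 14 + 17 = 102.
Total exposure: 5 + 1 + 7 + 4 + 6 + 5 = 28 nights.
Conjugate update: add total count to the shape and total exposure to the rate, giving Gamma(134, 42).
The posterior predictive for a window of length T is Negative Binomial with variance T·α'·(β'+T)/β'² = 3·134·45/1764 = 1005/98.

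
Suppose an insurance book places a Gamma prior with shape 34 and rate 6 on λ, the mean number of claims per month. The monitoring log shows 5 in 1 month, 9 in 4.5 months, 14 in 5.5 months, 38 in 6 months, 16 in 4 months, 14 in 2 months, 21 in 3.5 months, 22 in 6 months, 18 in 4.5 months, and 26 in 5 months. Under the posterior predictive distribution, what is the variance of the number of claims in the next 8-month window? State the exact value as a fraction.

1519/36

Total count: 5 + 9 + 14 + 38 + 16 + 14 + 21 + 22 + 18 + 26 = 183.
Total exposure: 1 + 4.5 + 5.5 + 6 + 4 + 2 + 3.5 + 6 + 4.5 + 5 = 42 months.
Gamma(α, β) with Poisson data over total exposure Σt gives posterior Gamma(α+Σx, β+Σt) = Gamma(217, 48).
The posterior predictive for a window of length T is Negative Binomial with variance T·α'·(β'+T)/β'² = 8·217·56/2304 = 1519/36.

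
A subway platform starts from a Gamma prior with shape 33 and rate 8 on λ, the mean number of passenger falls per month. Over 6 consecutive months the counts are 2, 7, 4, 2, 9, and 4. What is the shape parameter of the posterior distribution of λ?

61

Total count: 2 + 7 + 4 + 2 + 9 + 4 = 28.
Total exposure: 6 months.
Posterior: α' = 33 + 28 = 61, β' = 8 + 6 = 14.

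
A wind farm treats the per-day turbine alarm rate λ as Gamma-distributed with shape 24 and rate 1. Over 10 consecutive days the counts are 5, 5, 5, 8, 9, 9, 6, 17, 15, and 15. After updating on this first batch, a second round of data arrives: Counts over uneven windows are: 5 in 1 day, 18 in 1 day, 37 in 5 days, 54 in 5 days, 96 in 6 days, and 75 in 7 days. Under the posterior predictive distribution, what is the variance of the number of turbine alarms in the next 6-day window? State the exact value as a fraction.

Total count: 5 + 5 + 5 + 8 + 9 + 9 + 6 + 17 + 15 + 15 = 94.
Total exposure: 10 days.
After the first batch: Gamma(24 + 94, 1 + 10) = Gamma(118, 11).
Total count: 5 + 18 + 37 + 54 + 96 + 75 = 285.
Total exposure: 1 + 1 + 5 + 5 + 6 + 7 = 25 days.
After the second batch: Gamma(118 + 285, 11 + 25) = Gamma(403, 36).
The posterior predictive for a window of length T is Negative Binomial with variance T·α'·(β'+T)/β'² = 6·403·42/1296 = 2821/36.

2821/36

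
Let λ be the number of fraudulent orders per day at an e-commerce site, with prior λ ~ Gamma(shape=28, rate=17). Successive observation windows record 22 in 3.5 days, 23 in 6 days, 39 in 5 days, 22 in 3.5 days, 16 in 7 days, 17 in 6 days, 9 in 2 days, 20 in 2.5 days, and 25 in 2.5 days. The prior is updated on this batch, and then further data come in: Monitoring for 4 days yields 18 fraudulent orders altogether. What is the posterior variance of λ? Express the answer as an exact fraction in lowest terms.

Total count: 22 + 23 + 39 + 22 + 16 + 17 + 9 + 20 + 25 = 193.
Total exposure: 3.5 + 6 + 5 + 3.5 + 7 + 6 + 2 + 2.5 + 2.5 = 38 days.
After the first batch: Gamma(28 + 193, 17 + 38) = Gamma(221, 55).
Total count 18 over total exposure 4 days.
After the second batch: Gamma(221 + 18, 55 + 4) = Gamma(239, 59).
Posterior variance = α'/β'² = 239/3481.

239/3481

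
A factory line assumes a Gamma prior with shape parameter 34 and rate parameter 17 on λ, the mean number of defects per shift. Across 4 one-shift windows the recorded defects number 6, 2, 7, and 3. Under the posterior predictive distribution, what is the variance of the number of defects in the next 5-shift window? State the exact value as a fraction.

6760/441

Total count: 6 + 2 + 7 + 3 = 18.
Total exposure: 4 shifts.
Posterior: α' = 34 + 18 = 52, β' = 17 + 4 = 21.
The posterior predictive for a window of length T is Negative Binomial with variance T·α'·(β'+T)/β'² = 5·52·26/441 = 6760/441.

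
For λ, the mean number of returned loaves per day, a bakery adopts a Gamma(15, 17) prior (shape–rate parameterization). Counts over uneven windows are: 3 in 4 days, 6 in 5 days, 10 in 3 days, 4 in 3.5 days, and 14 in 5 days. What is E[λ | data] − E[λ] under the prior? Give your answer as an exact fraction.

643/1275

Total count: 3 + 6 + 10 + 4 + 14 = 37.
Total exposure: 4 + 5 + 3 + 3.5 + 5 = 20.5 days.
By Gamma–Poisson conjugacy, the posterior is Gamma(α + Σx, β + Σt) = Gamma(15 + 37, 17 + 20.5) = Gamma(52, 75/2).
Posterior mean = 52/(75/2) = 104/75; prior mean = 15/17 = 15/17. Difference = 104/75 − 15/17 = 643/1275.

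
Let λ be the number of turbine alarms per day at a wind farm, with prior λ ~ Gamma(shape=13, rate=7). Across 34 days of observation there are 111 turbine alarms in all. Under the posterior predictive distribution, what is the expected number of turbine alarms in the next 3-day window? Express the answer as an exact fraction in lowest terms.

372/41

Total count 111 over total exposure 34 days.
By Gamma–Poisson conjugacy, the posterior is Gamma(α + Σx, β + Σt) = Gamma(13 + 111, 7 + 34) = Gamma(124, 41).
Predictive mean over a 3-day window = T·E[λ|data] = 3·124/41 = 372/41.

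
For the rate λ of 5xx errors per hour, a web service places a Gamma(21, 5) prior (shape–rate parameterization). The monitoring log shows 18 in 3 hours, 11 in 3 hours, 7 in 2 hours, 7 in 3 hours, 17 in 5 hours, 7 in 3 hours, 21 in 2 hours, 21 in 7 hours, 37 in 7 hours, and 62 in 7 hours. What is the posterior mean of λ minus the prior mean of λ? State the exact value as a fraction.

Total count: 18 + 11 + 7 + 7 + 17 + 7 + 21 + 21 + 37 + 62 = 208.
Total exposure: 3 + 3 + 2 + 3 + 5 + 3 + 2 + 7 + 7 + 7 = 42 hours.
By Gamma–Poisson conjugacy, the posterior is Gamma(α + Σx, β + Σt) = Gamma(21 + 208, 5 + 42) = Gamma(229, 47).
Posterior mean = 229/47 = 229/47; prior mean = 21/5 = 21/5. Difference = 229/47 − 21/5 = 158/235.

158/235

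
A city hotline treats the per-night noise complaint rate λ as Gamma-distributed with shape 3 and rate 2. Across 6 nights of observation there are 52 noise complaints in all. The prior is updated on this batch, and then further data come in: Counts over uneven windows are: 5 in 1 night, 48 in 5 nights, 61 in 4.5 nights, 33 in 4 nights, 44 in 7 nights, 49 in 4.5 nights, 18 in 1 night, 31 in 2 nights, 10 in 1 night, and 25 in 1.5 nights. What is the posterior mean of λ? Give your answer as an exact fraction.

758/79

Total count 52 over total exposure 6 nights.
After the first batch: Gamma(3 + 52, 2 + 6) = Gamma(55, 8).
Total count: 5 + 48 + 61 + 33 + 44 + 49 + 18 + 31 + 10 + 25 = 324.
Total exposure: 1 + 5 + 4.5 + 4 + 7 + 4.5 + 1 + 2 + 1 + 1.5 = 31.5 nights.
After the second batch: Gamma(55 + 324, 8 + 31.5) = Gamma(379, 79/2).
Posterior mean = α'/β' = 379/(79/2) = 758/79.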